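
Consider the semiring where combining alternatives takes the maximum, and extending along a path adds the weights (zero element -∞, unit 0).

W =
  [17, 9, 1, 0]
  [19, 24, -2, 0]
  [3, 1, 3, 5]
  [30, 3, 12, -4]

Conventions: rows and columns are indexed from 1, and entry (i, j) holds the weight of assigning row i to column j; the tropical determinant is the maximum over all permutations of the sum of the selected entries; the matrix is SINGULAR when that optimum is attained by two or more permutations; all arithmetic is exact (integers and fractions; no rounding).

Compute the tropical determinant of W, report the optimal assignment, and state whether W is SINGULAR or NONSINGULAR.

σ = (1, 2, 3, 4): 17 + 24 + 3 + (-4) = 40
σ = (1, 2, 4, 3): 17 + 24 + 5 + 12 = 58
σ = (1, 3, 2, 4): 17 + (-2) + 1 + (-4) = 12
σ = (1, 3, 4, 2): 17 + (-2) + 5 + 3 = 23
σ = (1, 4, 2, 3): 17 + 0 + 1 + 12 = 30
σ = (1, 4, 3, 2): 17 + 0 + 3 + 3 = 23
σ = (2, 1, 3, 4): 9 + 19 + 3 + (-4) = 27
σ = (2, 1, 4, 3): 9 + 19 + 5 + 12 = 45
σ = (2, 3, 1, 4): 9 + (-2) + 3 + (-4) = 6
σ = (2, 3, 4, 1): 9 + (-2) + 5 + 30 = 42
σ = (2, 4, 1, 3): 9 + 0 + 3 + 12 = 24
σ = (2, 4, 3, 1): 9 + 0 + 3 + 30 = 42
σ = (3, 1, 2, 4): 1 + 19 + 1 + (-4) = 17
σ = (3, 1, 4, 2): 1 + 19 + 5 + 3 = 28
σ = (3, 2, 1, 4): 1 + 24 + 3 + (-4) = 24
σ = (3, 2, 4, 1): 1 + 24 + 5 + 30 = 60
σ = (3, 4, 1, 2): 1 + 0 + 3 + 3 = 7
σ = (3, 4, 2, 1): 1 + 0 + 1 + 30 = 32
σ = (4, 1, 2, 3): 0 + 19 + 1 + 12 = 32
σ = (4, 1, 3, 2): 0 + 19 + 3 + 3 = 25
σ = (4, 2, 1, 3): 0 + 24 + 3 + 12 = 39
σ = (4, 2, 3, 1): 0 + 24 + 3 + 30 = 57
σ = (4, 3, 1, 2): 0 + (-2) + 3 + 3 = 4
σ = (4, 3, 2, 1): 0 + (-2) + 1 + 30 = 29
Optimal value attained by: σ = (3, 2, 4, 1).
Answer: det⊕(W) = 60; verdict: NONSINGULAR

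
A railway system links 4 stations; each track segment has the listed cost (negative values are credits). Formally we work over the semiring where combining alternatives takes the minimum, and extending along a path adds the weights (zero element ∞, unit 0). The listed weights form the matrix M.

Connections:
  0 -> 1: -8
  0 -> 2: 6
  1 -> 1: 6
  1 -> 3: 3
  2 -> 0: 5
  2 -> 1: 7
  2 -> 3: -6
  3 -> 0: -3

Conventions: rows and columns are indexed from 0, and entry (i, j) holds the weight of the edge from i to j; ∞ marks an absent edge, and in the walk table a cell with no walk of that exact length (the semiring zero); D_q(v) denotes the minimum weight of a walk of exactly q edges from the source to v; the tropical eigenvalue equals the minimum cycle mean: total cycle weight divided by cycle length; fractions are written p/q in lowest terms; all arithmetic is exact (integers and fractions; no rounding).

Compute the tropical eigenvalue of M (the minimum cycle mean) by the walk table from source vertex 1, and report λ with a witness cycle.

q=0: [∞, 0, ∞, ∞]
q=1: [∞, 6, ∞, 3]
q=2: [0, 12, ∞, 9]
q=3: [6, -8, 6, 15]
q=4: [11, -2, 12, -5]
Optimal cycle mean attained by: cycle 0->1->3->0, total (-8) + 3 + (-3), length 3.
Answer: λ = -8/3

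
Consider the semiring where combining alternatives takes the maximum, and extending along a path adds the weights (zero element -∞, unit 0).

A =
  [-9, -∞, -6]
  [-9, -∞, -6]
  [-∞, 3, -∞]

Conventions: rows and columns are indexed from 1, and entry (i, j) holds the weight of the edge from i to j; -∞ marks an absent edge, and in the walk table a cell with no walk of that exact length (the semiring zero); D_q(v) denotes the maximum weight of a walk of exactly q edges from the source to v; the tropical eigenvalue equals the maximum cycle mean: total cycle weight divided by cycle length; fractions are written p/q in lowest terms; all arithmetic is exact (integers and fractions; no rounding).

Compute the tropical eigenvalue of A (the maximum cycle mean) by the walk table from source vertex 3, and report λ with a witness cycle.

q=0: [-∞, -∞, 0]
q=1: [-∞, 3, -∞]
q=2: [-6, -∞, -3]
q=3: [-15, 0, -12]
Optimal cycle mean attained by: cycle 2->3->2, total (-6) + 3, length 2.
Answer: λ = -3/2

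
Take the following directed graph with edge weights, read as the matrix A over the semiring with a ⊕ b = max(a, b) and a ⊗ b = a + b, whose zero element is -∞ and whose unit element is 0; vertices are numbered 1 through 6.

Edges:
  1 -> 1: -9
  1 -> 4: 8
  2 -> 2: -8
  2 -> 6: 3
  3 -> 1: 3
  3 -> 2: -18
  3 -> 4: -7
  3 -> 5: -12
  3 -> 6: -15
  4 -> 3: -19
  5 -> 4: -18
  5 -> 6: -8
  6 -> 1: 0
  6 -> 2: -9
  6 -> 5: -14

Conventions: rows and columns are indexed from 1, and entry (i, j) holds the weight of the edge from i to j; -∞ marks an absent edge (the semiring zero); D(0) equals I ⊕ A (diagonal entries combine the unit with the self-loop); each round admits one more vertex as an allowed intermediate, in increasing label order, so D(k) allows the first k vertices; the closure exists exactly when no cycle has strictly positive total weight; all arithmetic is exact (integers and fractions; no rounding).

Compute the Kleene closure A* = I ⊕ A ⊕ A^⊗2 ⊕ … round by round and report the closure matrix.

D(0):
  [0, -∞, -∞, 8, -∞, -∞]
  [-∞, 0, -∞, -∞, -∞, 3]
  [3, -18, 0, -7, -12, -15]
  [-∞, -∞, -19, 0, -∞, -∞]
  [-∞, -∞, -∞, -18, 0, -8]
  [0, -9, -∞, -∞, -14, 0]
D(1):
  [0, -∞, -∞, 8, -∞, -∞]
  [-∞, 0, -∞, -∞, -∞, 3]
  [3, -18, 0, 11, -12, -15]
  [-∞, -∞, -19, 0, -∞, -∞]
  [-∞, -∞, -∞, -18, 0, -8]
  [0, -9, -∞, 8, -14, 0]
D(2):
  [0, -∞, -∞, 8, -∞, -∞]
  [-∞, 0, -∞, -∞, -∞, 3]
  [3, -18, 0, 11, -12, -15]
  [-∞, -∞, -19, 0, -∞, -∞]
  [-∞, -∞, -∞, -18, 0, -8]
  [0, -9, -∞, 8, -14, 0]
D(3):
  [0, -∞, -∞, 8, -∞, -∞]
  [-∞, 0, -∞, -∞, -∞, 3]
  [3, -18, 0, 11, -12, -15]
  [-16, -37, -19, 0, -31, -34]
  [-∞, -∞, -∞, -18, 0, -8]
  [0, -9, -∞, 8, -14, 0]
D(4):
  [0, -29, -11, 8, -23, -26]
  [-∞, 0, -∞, -∞, -∞, 3]
  [3, -18, 0, 11, -12, -15]
  [-16, -37, -19, 0, -31, -34]
  [-34, -55, -37, -18, 0, -8]
  [0, -9, -11, 8, -14, 0]
D(5):
  [0, -29, -11, 8, -23, -26]
  [-∞, 0, -∞, -∞, -∞, 3]
  [3, -18, 0, 11, -12, -15]
  [-16, -37, -19, 0, -31, -34]
  [-34, -55, -37, -18, 0, -8]
  [0, -9, -11, 8, -14, 0]
D(6):
  [0, -29, -11, 8, -23, -26]
  [3, 0, -8, 11, -11, 3]
  [3, -18, 0, 11, -12, -15]
  [-16, -37, -19, 0, -31, -34]
  [-8, -17, -19, 0, 0, -8]
  [0, -9, -11, 8, -14, 0]
Answer: A* = [[0, -29, -11, 8, -23, -26], [3, 0, -8, 11, -11, 3], [3, -18, 0, 11, -12, -15], [-16, -37, -19, 0, -31, -34], [-8, -17, -19, 0, 0, -8], [0, -9, -11, 8, -14, 0]]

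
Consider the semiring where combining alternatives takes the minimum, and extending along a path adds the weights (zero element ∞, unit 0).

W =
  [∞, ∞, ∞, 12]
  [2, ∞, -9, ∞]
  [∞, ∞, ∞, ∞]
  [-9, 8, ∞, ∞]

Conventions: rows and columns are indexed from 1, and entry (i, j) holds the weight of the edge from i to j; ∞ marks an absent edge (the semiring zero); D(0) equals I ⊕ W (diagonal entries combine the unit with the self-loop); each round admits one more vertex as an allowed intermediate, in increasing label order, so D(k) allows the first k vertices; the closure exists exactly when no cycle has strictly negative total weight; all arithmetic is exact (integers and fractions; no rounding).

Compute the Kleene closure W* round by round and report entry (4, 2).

D(0):
  [0, ∞, ∞, 12]
  [2, 0, -9, ∞]
  [∞, ∞, 0, ∞]
  [-9, 8, ∞, 0]
D(1):
  [0, ∞, ∞, 12]
  [2, 0, -9, 14]
  [∞, ∞, 0, ∞]
  [-9, 8, ∞, 0]
D(2):
  [0, ∞, ∞, 12]
  [2, 0, -9, 14]
  [∞, ∞, 0, ∞]
  [-9, 8, -1, 0]
D(3):
  [0, ∞, ∞, 12]
  [2, 0, -9, 14]
  [∞, ∞, 0, ∞]
  [-9, 8, -1, 0]
D(4):
  [0, 20, 11, 12]
  [2, 0, -9, 14]
  [∞, ∞, 0, ∞]
  [-9, 8, -1, 0]
Answer: W*[4][2] = 8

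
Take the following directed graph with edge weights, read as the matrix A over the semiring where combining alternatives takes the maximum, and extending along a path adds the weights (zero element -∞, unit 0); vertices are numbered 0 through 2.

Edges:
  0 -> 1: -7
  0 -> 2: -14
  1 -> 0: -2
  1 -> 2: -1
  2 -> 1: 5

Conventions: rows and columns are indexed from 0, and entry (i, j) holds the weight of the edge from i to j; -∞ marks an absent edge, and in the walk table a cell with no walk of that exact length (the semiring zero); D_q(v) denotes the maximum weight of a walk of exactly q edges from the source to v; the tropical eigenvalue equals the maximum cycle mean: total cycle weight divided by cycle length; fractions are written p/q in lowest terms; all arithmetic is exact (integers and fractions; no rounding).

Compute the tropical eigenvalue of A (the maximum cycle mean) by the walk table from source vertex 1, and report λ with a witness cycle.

q=0: [-∞, 0, -∞]
q=1: [-2, -∞, -1]
q=2: [-∞, 4, -16]
q=3: [2, -11, 3]
Optimal cycle mean attained by: cycle 1->2->1, total (-1) + 5, length 2.
Answer: λ = 2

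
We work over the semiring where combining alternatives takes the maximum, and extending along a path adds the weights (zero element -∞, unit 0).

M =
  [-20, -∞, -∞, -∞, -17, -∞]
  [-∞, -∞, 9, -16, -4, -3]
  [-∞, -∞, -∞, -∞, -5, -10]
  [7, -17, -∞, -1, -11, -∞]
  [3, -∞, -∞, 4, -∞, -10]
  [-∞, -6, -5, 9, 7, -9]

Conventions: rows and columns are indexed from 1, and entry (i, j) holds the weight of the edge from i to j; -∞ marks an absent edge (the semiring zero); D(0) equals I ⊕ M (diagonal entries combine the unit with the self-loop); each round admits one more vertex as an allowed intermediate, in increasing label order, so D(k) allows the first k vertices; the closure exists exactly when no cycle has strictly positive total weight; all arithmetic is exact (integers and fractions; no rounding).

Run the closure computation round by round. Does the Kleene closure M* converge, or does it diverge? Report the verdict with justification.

D(0):
  [0, -∞, -∞, -∞, -17, -∞]
  [-∞, 0, 9, -16, -4, -3]
  [-∞, -∞, 0, -∞, -5, -10]
  [7, -17, -∞, 0, -11, -∞]
  [3, -∞, -∞, 4, 0, -10]
  [-∞, -6, -5, 9, 7, 0]
D(1):
  [0, -∞, -∞, -∞, -17, -∞]
  [-∞, 0, 9, -16, -4, -3]
  [-∞, -∞, 0, -∞, -5, -10]
  [7, -17, -∞, 0, -10, -∞]
  [3, -∞, -∞, 4, 0, -10]
  [-∞, -6, -5, 9, 7, 0]
D(2):
  [0, -∞, -∞, -∞, -17, -∞]
  [-∞, 0, 9, -16, -4, -3]
  [-∞, -∞, 0, -∞, -5, -10]
  [7, -17, -8, 0, -10, -20]
  [3, -∞, -∞, 4, 0, -10]
  [-∞, -6, 3, 9, 7, 0]
D(3):
  [0, -∞, -∞, -∞, -17, -∞]
  [-∞, 0, 9, -16, 4, -1]
  [-∞, -∞, 0, -∞, -5, -10]
  [7, -17, -8, 0, -10, -18]
  [3, -∞, -∞, 4, 0, -10]
  [-∞, -6, 3, 9, 7, 0]
D(4):
  [0, -∞, -∞, -∞, -17, -∞]
  [-9, 0, 9, -16, 4, -1]
  [-∞, -∞, 0, -∞, -5, -10]
  [7, -17, -8, 0, -10, -18]
  [11, -13, -4, 4, 0, -10]
  [16, -6, 3, 9, 7, 0]
D(5):
  [0, -30, -21, -13, -17, -27]
  [15, 0, 9, 8, 4, -1]
  [6, -18, 0, -1, -5, -10]
  [7, -17, -8, 0, -10, -18]
  [11, -13, -4, 4, 0, -10]
  [18, -6, 3, 11, 7, 0]
D(6):
  [0, -30, -21, -13, -17, -27]
  [17, 0, 9, 10, 6, -1]
  [8, -16, 0, 1, -3, -10]
  [7, -17, -8, 0, -10, -18]
  [11, -13, -4, 4, 0, -10]
  [18, -6, 3, 11, 7, 0]
Key observation: every diagonal entry stays at the unit through all rounds, so no improving cycle exists.
Answer: CONVERGES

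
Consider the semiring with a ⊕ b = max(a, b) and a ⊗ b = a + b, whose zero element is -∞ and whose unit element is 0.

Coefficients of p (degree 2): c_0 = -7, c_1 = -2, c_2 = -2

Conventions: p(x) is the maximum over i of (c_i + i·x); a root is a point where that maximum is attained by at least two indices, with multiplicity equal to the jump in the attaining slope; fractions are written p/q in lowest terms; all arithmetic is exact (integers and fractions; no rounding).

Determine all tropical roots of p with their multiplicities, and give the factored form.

hull edge (i=0, c=-7) to (i=1, c=-2): slope 5, span 1
hull edge (i=1, c=-2) to (i=2, c=-2): slope 0, span 1
Factored form: p(x) = -2 ⊗ (x ⊕ (-5)) ⊗ (x ⊕ 0)
Answer: roots = -5 (mult 1), 0 (mult 1)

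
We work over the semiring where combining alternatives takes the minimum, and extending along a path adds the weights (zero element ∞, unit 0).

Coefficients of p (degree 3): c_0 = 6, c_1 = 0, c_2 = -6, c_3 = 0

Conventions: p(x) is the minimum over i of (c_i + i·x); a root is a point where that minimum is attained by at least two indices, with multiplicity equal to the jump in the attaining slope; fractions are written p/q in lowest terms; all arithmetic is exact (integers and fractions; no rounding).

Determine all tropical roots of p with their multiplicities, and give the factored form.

hull edge (i=0, c=6) to (i=2, c=-6): slope -6, span 2
hull edge (i=2, c=-6) to (i=3, c=0): slope 6, span 1
Factored form: p(x) = 0 ⊗ (x ⊕ (-6)) ⊗ (x ⊕ 6) ⊗ (x ⊕ 6)
Answer: roots = -6 (mult 1), 6 (mult 2)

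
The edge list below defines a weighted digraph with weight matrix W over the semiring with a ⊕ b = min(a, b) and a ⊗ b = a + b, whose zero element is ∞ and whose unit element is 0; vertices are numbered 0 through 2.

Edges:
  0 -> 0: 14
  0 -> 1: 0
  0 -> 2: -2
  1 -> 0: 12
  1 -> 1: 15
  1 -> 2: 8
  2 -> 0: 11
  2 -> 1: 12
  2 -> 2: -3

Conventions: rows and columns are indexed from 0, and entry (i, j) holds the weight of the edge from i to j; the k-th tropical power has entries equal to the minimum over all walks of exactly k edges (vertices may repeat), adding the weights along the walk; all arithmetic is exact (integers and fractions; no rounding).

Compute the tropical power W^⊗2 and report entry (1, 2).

W^⊗2:
  [9, 10, -5]
  [19, 12, 5]
  [8, 9, -6]
Key observation: the optimum is the walk 1->2->2, with weight 8 + (-3) = 5.
Optimal value attained by: walk 1->2->2.
Answer: (W^⊗2)[1][2] = 5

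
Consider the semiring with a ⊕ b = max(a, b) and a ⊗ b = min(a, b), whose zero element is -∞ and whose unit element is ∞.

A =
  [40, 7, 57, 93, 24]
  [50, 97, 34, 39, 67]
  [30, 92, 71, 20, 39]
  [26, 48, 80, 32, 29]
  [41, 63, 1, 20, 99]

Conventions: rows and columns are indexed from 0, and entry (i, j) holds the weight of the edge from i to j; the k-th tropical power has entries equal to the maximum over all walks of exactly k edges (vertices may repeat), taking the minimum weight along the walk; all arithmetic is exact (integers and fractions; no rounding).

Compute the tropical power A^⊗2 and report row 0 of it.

A^⊗2:
  [40, 57, 80, 40, 39]
  [50, 97, 50, 50, 67]
  [50, 92, 71, 39, 67]
  [48, 80, 71, 39, 48]
  [50, 63, 41, 41, 99]
Answer: row 0 of A^⊗2 = [40, 57, 80, 40, 39]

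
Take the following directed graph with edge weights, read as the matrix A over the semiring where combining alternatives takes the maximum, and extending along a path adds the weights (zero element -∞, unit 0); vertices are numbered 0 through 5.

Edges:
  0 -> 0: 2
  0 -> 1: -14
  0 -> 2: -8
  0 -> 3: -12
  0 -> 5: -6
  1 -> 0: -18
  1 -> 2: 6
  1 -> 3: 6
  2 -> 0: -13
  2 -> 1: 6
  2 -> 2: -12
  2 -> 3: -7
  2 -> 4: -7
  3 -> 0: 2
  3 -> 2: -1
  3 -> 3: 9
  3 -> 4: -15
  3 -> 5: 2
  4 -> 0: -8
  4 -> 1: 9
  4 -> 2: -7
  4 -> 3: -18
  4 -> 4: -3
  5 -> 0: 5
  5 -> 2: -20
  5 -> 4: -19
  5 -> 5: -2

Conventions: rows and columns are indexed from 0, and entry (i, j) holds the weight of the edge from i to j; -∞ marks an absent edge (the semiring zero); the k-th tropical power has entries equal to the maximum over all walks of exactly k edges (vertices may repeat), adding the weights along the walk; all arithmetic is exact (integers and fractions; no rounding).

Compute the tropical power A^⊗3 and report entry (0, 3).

A^⊗2:
  [4, -2, -6, -3, -15, -4]
  [8, 12, 5, 15, -1, 8]
  [-5, 2, 12, 12, -10, -5]
  [11, 5, 8, 18, -6, 11]
  [-6, 6, 15, 15, -6, -14]
  [7, -9, -3, -7, -21, -1]
A^⊗3:
  [6, 0, 4, 6, -13, -1]
  [17, 11, 18, 24, 0, 17]
  [14, 18, 11, 21, 5, 14]
  [20, 14, 17, 27, 3, 20]
  [17, 21, 14, 24, 8, 17]
  [9, 3, -1, 2, -10, 1]
Key observation: the optimum is the walk 0->3->3->3, with weight (-12) + 9 + 9 = 6.
Optimal value attained by: walk 0->3->3->3.
Answer: (A^⊗3)[0][3] = 6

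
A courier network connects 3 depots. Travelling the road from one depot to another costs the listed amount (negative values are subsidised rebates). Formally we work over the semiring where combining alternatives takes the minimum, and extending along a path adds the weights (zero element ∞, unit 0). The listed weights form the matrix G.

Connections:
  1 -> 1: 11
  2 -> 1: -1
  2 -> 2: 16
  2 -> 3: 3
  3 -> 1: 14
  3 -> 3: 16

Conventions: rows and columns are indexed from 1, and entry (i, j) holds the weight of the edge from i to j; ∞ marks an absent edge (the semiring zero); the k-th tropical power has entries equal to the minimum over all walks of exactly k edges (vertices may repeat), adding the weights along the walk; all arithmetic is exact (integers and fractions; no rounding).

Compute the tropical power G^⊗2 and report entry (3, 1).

G^⊗2:
  [22, ∞, ∞]
  [10, 32, 19]
  [25, ∞, 32]
Key observation: the optimum is the walk 3->1->1, with weight 14 + 11 = 25.
Optimal value attained by: walk 3->1->1.
Answer: (G^⊗2)[3][1] = 25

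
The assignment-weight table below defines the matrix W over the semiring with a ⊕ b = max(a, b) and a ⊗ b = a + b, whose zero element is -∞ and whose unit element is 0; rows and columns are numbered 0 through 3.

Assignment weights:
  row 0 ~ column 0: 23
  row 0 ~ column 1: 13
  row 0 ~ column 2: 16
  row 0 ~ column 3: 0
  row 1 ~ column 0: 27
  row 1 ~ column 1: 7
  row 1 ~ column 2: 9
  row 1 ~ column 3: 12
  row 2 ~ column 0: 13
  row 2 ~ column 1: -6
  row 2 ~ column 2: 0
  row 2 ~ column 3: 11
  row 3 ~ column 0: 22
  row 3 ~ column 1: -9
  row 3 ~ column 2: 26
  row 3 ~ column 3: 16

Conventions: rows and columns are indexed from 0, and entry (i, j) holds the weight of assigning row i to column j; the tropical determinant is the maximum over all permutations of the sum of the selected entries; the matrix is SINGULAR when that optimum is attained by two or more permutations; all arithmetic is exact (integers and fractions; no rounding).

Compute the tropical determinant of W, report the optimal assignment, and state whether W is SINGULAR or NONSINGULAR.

σ = (0, 1, 2, 3): 23 + 7 + 0 + 16 = 46
σ = (0, 1, 3, 2): 23 + 7 + 11 + 26 = 67
σ = (0, 2, 1, 3): 23 + 9 + (-6) + 16 = 42
σ = (0, 2, 3, 1): 23 + 9 + 11 + (-9) = 34
σ = (0, 3, 1, 2): 23 + 12 + (-6) + 26 = 55
σ = (0, 3, 2, 1): 23 + 12 + 0 + (-9) = 26
σ = (1, 0, 2, 3): 13 + 27 + 0 + 16 = 56
σ = (1, 0, 3, 2): 13 + 27 + 11 + 26 = 77
σ = (1, 2, 0, 3): 13 + 9 + 13 + 16 = 51
σ = (1, 2, 3, 0): 13 + 9 + 11 + 22 = 55
σ = (1, 3, 0, 2): 13 + 12 + 13 + 26 = 64
σ = (1, 3, 2, 0): 13 + 12 + 0 + 22 = 47
σ = (2, 0, 1, 3): 16 + 27 + (-6) + 16 = 53
σ = (2, 0, 3, 1): 16 + 27 + 11 + (-9) = 45
σ = (2, 1, 0, 3): 16 + 7 + 13 + 16 = 52
σ = (2, 1, 3, 0): 16 + 7 + 11 + 22 = 56
σ = (2, 3, 0, 1): 16 + 12 + 13 + (-9) = 32
σ = (2, 3, 1, 0): 16 + 12 + (-6) + 22 = 44
σ = (3, 0, 1, 2): 0 + 27 + (-6) + 26 = 47
σ = (3, 0, 2, 1): 0 + 27 + 0 + (-9) = 18
σ = (3, 1, 0, 2): 0 + 7 + 13 + 26 = 46
σ = (3, 1, 2, 0): 0 + 7 + 0 + 22 = 29
σ = (3, 2, 0, 1): 0 + 9 + 13 + (-9) = 13
σ = (3, 2, 1, 0): 0 + 9 + (-6) + 22 = 25
Optimal value attained by: σ = (1, 0, 3, 2).
Answer: det⊕(W) = 77; verdict: NONSINGULAR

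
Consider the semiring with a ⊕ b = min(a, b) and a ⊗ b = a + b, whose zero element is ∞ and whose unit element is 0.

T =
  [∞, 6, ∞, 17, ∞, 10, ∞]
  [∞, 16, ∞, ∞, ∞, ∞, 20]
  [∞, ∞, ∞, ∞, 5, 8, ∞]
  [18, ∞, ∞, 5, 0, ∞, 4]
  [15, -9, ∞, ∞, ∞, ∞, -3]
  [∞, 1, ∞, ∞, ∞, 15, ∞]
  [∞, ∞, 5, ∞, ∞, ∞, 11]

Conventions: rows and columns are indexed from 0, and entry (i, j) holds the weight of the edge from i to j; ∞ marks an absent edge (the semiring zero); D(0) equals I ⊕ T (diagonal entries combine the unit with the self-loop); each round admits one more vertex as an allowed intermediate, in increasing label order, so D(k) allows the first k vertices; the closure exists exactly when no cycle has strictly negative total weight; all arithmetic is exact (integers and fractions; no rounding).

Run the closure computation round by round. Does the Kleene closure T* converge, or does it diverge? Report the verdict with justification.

D(0):
  [0, 6, ∞, 17, ∞, 10, ∞]
  [∞, 0, ∞, ∞, ∞, ∞, 20]
  [∞, ∞, 0, ∞, 5, 8, ∞]
  [18, ∞, ∞, 0, 0, ∞, 4]
  [15, -9, ∞, ∞, 0, ∞, -3]
  [∞, 1, ∞, ∞, ∞, 0, ∞]
  [∞, ∞, 5, ∞, ∞, ∞, 0]
D(1):
  [0, 6, ∞, 17, ∞, 10, ∞]
  [∞, 0, ∞, ∞, ∞, ∞, 20]
  [∞, ∞, 0, ∞, 5, 8, ∞]
  [18, 24, ∞, 0, 0, 28, 4]
  [15, -9, ∞, 32, 0, 25, -3]
  [∞, 1, ∞, ∞, ∞, 0, ∞]
  [∞, ∞, 5, ∞, ∞, ∞, 0]
D(2):
  [0, 6, ∞, 17, ∞, 10, 26]
  [∞, 0, ∞, ∞, ∞, ∞, 20]
  [∞, ∞, 0, ∞, 5, 8, ∞]
  [18, 24, ∞, 0, 0, 28, 4]
  [15, -9, ∞, 32, 0, 25, -3]
  [∞, 1, ∞, ∞, ∞, 0, 21]
  [∞, ∞, 5, ∞, ∞, ∞, 0]
D(3):
  [0, 6, ∞, 17, ∞, 10, 26]
  [∞, 0, ∞, ∞, ∞, ∞, 20]
  [∞, ∞, 0, ∞, 5, 8, ∞]
  [18, 24, ∞, 0, 0, 28, 4]
  [15, -9, ∞, 32, 0, 25, -3]
  [∞, 1, ∞, ∞, ∞, 0, 21]
  [∞, ∞, 5, ∞, 10, 13, 0]
D(4):
  [0, 6, ∞, 17, 17, 10, 21]
  [∞, 0, ∞, ∞, ∞, ∞, 20]
  [∞, ∞, 0, ∞, 5, 8, ∞]
  [18, 24, ∞, 0, 0, 28, 4]
  [15, -9, ∞, 32, 0, 25, -3]
  [∞, 1, ∞, ∞, ∞, 0, 21]
  [∞, ∞, 5, ∞, 10, 13, 0]
D(5):
  [0, 6, ∞, 17, 17, 10, 14]
  [∞, 0, ∞, ∞, ∞, ∞, 20]
  [20, -4, 0, 37, 5, 8, 2]
  [15, -9, ∞, 0, 0, 25, -3]
  [15, -9, ∞, 32, 0, 25, -3]
  [∞, 1, ∞, ∞, ∞, 0, 21]
  [25, 1, 5, 42, 10, 13, 0]
D(6):
  [0, 6, ∞, 17, 17, 10, 14]
  [∞, 0, ∞, ∞, ∞, ∞, 20]
  [20, -4, 0, 37, 5, 8, 2]
  [15, -9, ∞, 0, 0, 25, -3]
  [15, -9, ∞, 32, 0, 25, -3]
  [∞, 1, ∞, ∞, ∞, 0, 21]
  [25, 1, 5, 42, 10, 13, 0]
D(7):
  [0, 6, 19, 17, 17, 10, 14]
  [45, 0, 25, 62, 30, 33, 20]
  [20, -4, 0, 37, 5, 8, 2]
  [15, -9, 2, 0, 0, 10, -3]
  [15, -9, 2, 32, 0, 10, -3]
  [46, 1, 26, 63, 31, 0, 21]
  [25, 1, 5, 42, 10, 13, 0]
Key observation: every diagonal entry stays at the unit through all rounds, so no improving cycle exists.
Answer: CONVERGES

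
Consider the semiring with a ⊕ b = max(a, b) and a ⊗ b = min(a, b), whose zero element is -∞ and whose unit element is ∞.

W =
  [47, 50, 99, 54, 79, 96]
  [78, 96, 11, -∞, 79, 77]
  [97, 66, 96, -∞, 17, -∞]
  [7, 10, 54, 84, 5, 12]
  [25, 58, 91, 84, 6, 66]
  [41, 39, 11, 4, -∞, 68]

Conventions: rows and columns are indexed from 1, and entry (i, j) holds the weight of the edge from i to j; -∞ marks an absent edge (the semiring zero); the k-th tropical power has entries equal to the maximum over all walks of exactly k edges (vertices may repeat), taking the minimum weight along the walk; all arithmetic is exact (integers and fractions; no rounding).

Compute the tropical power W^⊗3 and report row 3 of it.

W^⊗2:
  [97, 66, 96, 79, 50, 68]
  [78, 96, 79, 79, 79, 78]
  [96, 66, 97, 54, 79, 96]
  [54, 54, 54, 84, 17, 12]
  [91, 66, 91, 84, 58, 66]
  [41, 41, 41, 41, 41, 68]
W^⊗3:
  [96, 66, 97, 79, 79, 96]
  [79, 96, 79, 79, 79, 78]
  [97, 66, 96, 79, 79, 96]
  [54, 54, 54, 84, 54, 54]
  [91, 66, 91, 84, 79, 91]
  [41, 41, 41, 41, 41, 68]
Answer: row 3 of W^⊗3 = [97, 66, 96, 79, 79, 96]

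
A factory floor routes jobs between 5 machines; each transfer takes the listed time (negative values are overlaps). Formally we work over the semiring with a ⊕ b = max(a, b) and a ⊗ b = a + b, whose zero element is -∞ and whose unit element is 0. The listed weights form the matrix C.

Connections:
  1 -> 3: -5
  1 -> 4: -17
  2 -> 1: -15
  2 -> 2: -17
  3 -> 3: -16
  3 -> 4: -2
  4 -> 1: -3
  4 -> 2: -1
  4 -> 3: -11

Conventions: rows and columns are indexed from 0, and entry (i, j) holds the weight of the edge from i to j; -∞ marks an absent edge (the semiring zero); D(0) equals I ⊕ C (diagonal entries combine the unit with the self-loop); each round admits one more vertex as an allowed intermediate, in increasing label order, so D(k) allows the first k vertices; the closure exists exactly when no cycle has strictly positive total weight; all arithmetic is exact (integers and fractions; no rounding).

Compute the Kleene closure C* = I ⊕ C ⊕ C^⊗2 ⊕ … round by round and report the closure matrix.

D(0):
  [0, -∞, -∞, -∞, -∞]
  [-∞, 0, -∞, -5, -17]
  [-∞, -15, 0, -∞, -∞]
  [-∞, -∞, -∞, 0, -2]
  [-∞, -3, -1, -11, 0]
D(1):
  [0, -∞, -∞, -∞, -∞]
  [-∞, 0, -∞, -5, -17]
  [-∞, -15, 0, -∞, -∞]
  [-∞, -∞, -∞, 0, -2]
  [-∞, -3, -1, -11, 0]
D(2):
  [0, -∞, -∞, -∞, -∞]
  [-∞, 0, -∞, -5, -17]
  [-∞, -15, 0, -20, -32]
  [-∞, -∞, -∞, 0, -2]
  [-∞, -3, -1, -8, 0]
D(3):
  [0, -∞, -∞, -∞, -∞]
  [-∞, 0, -∞, -5, -17]
  [-∞, -15, 0, -20, -32]
  [-∞, -∞, -∞, 0, -2]
  [-∞, -3, -1, -8, 0]
D(4):
  [0, -∞, -∞, -∞, -∞]
  [-∞, 0, -∞, -5, -7]
  [-∞, -15, 0, -20, -22]
  [-∞, -∞, -∞, 0, -2]
  [-∞, -3, -1, -8, 0]
D(5):
  [0, -∞, -∞, -∞, -∞]
  [-∞, 0, -8, -5, -7]
  [-∞, -15, 0, -20, -22]
  [-∞, -5, -3, 0, -2]
  [-∞, -3, -1, -8, 0]
Answer: C* = [[0, -∞, -∞, -∞, -∞], [-∞, 0, -8, -5, -7], [-∞, -15, 0, -20, -22], [-∞, -5, -3, 0, -2], [-∞, -3, -1, -8, 0]]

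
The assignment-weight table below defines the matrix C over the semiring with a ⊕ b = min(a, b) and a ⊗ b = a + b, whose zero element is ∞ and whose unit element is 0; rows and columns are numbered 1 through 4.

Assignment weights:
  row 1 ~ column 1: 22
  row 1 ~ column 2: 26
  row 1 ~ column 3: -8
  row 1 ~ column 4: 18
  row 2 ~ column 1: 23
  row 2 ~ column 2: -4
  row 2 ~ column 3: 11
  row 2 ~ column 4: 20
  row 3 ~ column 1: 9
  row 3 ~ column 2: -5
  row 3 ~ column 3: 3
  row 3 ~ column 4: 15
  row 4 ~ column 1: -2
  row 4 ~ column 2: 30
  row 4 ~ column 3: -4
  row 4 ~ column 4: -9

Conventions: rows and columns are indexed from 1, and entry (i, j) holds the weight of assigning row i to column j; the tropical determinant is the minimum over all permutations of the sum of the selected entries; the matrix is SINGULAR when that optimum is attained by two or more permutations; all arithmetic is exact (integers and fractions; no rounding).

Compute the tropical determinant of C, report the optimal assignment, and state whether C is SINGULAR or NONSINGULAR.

σ = (1, 2, 3, 4): 22 + (-4) + 3 + (-9) = 12
σ = (1, 2, 4, 3): 22 + (-4) + 15 + (-4) = 29
σ = (1, 3, 2, 4): 22 + 11 + (-5) + (-9) = 19
σ = (1, 3, 4, 2): 22 + 11 + 15 + 30 = 78
σ = (1, 4, 2, 3): 22 + 20 + (-5) + (-4) = 33
σ = (1, 4, 3, 2): 22 + 20 + 3 + 30 = 75
σ = (2, 1, 3, 4): 26 + 23 + 3 + (-9) = 43
σ = (2, 1, 4, 3): 26 + 23 + 15 + (-4) = 60
σ = (2, 3, 1, 4): 26 + 11 + 9 + (-9) = 37
σ = (2, 3, 4, 1): 26 + 11 + 15 + (-2) = 50
σ = (2, 4, 1, 3): 26 + 20 + 9 + (-4) = 51
σ = (2, 4, 3, 1): 26 + 20 + 3 + (-2) = 47
σ = (3, 1, 2, 4): (-8) + 23 + (-5) + (-9) = 1
σ = (3, 1, 4, 2): (-8) + 23 + 15 + 30 = 60
σ = (3, 2, 1, 4): (-8) + (-4) + 9 + (-9) = -12
σ = (3, 2, 4, 1): (-8) + (-4) + 15 + (-2) = 1
σ = (3, 4, 1, 2): (-8) + 20 + 9 + 30 = 51
σ = (3, 4, 2, 1): (-8) + 20 + (-5) + (-2) = 5
σ = (4, 1, 2, 3): 18 + 23 + (-5) + (-4) = 32
σ = (4, 1, 3, 2): 18 + 23 + 3 + 30 = 74
σ = (4, 2, 1, 3): 18 + (-4) + 9 + (-4) = 19
σ = (4, 2, 3, 1): 18 + (-4) + 3 + (-2) = 15
σ = (4, 3, 1, 2): 18 + 11 + 9 + 30 = 68
σ = (4, 3, 2, 1): 18 + 11 + (-5) + (-2) = 22
Optimal value attained by: σ = (3, 2, 1, 4).
Answer: det⊕(C) = -12; verdict: NONSINGULAR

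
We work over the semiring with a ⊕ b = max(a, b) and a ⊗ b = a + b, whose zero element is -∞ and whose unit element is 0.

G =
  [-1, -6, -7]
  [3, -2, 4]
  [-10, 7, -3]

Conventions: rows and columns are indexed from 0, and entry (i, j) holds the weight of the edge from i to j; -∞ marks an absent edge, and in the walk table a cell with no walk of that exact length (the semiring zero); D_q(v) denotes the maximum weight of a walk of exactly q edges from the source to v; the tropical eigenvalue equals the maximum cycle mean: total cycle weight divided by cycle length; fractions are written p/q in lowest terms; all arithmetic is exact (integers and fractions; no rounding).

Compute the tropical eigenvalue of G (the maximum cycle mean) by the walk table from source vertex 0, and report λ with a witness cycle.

q=0: [0, -∞, -∞]
q=1: [-1, -6, -7]
q=2: [-2, 0, -2]
q=3: [3, 5, 4]
Optimal cycle mean attained by: cycle 1->2->1, total 4 + 7, length 2.
Answer: λ = 11/2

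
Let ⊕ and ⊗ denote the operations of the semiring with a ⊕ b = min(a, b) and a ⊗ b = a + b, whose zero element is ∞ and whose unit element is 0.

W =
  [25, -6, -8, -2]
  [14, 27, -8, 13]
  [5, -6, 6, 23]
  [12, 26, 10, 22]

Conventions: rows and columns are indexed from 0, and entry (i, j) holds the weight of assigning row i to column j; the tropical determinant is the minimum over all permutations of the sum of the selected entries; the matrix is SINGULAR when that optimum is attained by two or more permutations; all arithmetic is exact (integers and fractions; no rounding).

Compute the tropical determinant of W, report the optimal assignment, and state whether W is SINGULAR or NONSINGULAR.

σ = (0, 1, 2, 3): 25 + 27 + 6 + 22 = 80
σ = (0, 1, 3, 2): 25 + 27 + 23 + 10 = 85
σ = (0, 2, 1, 3): 25 + (-8) + (-6) + 22 = 33
σ = (0, 2, 3, 1): 25 + (-8) + 23 + 26 = 66
σ = (0, 3, 1, 2): 25 + 13 + (-6) + 10 = 42
σ = (0, 3, 2, 1): 25 + 13 + 6 + 26 = 70
σ = (1, 0, 2, 3): (-6) + 14 + 6 + 22 = 36
σ = (1, 0, 3, 2): (-6) + 14 + 23 + 10 = 41
σ = (1, 2, 0, 3): (-6) + (-8) + 5 + 22 = 13
σ = (1, 2, 3, 0): (-6) + (-8) + 23 + 12 = 21
σ = (1, 3, 0, 2): (-6) + 13 + 5 + 10 = 22
σ = (1, 3, 2, 0): (-6) + 13 + 6 + 12 = 25
σ = (2, 0, 1, 3): (-8) + 14 + (-6) + 22 = 22
σ = (2, 0, 3, 1): (-8) + 14 + 23 + 26 = 55
σ = (2, 1, 0, 3): (-8) + 27 + 5 + 22 = 46
σ = (2, 1, 3, 0): (-8) + 27 + 23 + 12 = 54
σ = (2, 3, 0, 1): (-8) + 13 + 5 + 26 = 36
σ = (2, 3, 1, 0): (-8) + 13 + (-6) + 12 = 11
σ = (3, 0, 1, 2): (-2) + 14 + (-6) + 10 = 16
σ = (3, 0, 2, 1): (-2) + 14 + 6 + 26 = 44
σ = (3, 1, 0, 2): (-2) + 27 + 5 + 10 = 40
σ = (3, 1, 2, 0): (-2) + 27 + 6 + 12 = 43
σ = (3, 2, 0, 1): (-2) + (-8) + 5 + 26 = 21
σ = (3, 2, 1, 0): (-2) + (-8) + (-6) + 12 = -4
Optimal value attained by: σ = (3, 2, 1, 0).
Answer: det⊕(W) = -4; verdict: NONSINGULAR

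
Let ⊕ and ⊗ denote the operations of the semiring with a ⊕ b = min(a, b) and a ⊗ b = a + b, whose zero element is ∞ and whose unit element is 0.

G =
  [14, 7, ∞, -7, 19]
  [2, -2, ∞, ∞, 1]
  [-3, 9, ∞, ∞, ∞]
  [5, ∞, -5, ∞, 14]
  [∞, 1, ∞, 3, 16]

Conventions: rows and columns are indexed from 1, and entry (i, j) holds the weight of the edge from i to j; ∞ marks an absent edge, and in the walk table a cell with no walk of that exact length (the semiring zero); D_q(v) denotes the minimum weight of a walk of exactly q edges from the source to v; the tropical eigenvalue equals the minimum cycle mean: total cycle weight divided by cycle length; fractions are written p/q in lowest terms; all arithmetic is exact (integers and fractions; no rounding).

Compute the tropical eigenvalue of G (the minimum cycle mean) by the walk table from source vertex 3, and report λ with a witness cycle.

q=0: [∞, ∞, 0, ∞, ∞]
q=1: [-3, 9, ∞, ∞, ∞]
q=2: [11, 4, ∞, -10, 10]
q=3: [-5, 2, -15, 4, 4]
q=4: [-18, -6, -1, -12, 3]
q=5: [-7, -11, -17, -25, -5]
Optimal cycle mean attained by: cycle 1->4->3->1, total (-7) + (-5) + (-3), length 3.
Answer: λ = -5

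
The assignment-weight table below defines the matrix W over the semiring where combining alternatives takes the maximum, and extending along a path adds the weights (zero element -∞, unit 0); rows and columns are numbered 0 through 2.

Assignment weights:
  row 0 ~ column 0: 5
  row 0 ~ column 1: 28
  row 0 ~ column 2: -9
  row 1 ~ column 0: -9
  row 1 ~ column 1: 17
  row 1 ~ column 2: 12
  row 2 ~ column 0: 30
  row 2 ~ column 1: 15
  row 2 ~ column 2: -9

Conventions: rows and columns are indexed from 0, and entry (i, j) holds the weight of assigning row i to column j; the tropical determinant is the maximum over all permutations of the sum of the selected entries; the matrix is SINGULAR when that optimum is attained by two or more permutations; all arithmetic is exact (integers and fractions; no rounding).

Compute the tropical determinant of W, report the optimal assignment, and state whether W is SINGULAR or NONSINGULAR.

σ = (0, 1, 2): 5 + 17 + (-9) = 13
σ = (0, 2, 1): 5 + 12 + 15 = 32
σ = (1, 0, 2): 28 + (-9) + (-9) = 10
σ = (1, 2, 0): 28 + 12 + 30 = 70
σ = (2, 0, 1): (-9) + (-9) + 15 = -3
σ = (2, 1, 0): (-9) + 17 + 30 = 38
Optimal value attained by: σ = (1, 2, 0).
Answer: det⊕(W) = 70; verdict: NONSINGULAR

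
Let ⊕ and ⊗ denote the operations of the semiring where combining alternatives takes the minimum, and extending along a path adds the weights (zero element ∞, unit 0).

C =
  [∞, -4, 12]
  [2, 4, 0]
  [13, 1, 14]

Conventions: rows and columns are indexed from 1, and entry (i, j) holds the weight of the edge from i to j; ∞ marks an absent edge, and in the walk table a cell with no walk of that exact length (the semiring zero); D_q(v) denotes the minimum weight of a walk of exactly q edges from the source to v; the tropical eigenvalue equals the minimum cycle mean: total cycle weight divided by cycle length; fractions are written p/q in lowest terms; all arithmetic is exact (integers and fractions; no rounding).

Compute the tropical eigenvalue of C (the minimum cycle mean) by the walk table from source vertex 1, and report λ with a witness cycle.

q=0: [0, ∞, ∞]
q=1: [∞, -4, 12]
q=2: [-2, 0, -4]
q=3: [2, -6, 0]
Optimal cycle mean attained by: cycle 1->2->1, total (-4) + 2, length 2.
Answer: λ = -1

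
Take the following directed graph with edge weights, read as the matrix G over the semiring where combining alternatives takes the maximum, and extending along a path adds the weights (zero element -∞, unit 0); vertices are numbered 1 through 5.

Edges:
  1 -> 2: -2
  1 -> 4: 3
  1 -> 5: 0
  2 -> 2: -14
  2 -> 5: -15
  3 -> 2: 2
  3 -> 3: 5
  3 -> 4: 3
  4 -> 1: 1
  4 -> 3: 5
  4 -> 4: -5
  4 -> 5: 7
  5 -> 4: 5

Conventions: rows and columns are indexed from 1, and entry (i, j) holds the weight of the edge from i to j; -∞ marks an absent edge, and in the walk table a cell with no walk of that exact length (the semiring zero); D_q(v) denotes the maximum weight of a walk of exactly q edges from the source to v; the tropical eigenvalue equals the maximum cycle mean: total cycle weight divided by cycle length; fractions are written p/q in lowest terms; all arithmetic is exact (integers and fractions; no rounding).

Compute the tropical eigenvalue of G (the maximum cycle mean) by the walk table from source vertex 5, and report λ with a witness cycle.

q=0: [-∞, -∞, -∞, -∞, 0]
q=1: [-∞, -∞, -∞, 5, -∞]
q=2: [6, -∞, 10, 0, 12]
q=3: [1, 12, 15, 17, 7]
q=4: [18, 17, 22, 18, 24]
q=5: [19, 24, 27, 29, 25]
Optimal cycle mean attained by: cycle 4->5->4, total 7 + 5, length 2.
Answer: λ = 6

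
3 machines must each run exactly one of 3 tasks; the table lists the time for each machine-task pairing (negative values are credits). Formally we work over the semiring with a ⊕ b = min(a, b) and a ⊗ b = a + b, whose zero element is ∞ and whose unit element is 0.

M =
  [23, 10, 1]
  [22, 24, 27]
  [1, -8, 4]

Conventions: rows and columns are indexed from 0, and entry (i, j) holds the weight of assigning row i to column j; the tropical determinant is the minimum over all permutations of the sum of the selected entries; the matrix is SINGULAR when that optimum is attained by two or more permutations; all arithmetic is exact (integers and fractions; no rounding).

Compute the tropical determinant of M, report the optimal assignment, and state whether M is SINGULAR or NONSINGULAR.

σ = (0, 1, 2): 23 + 24 + 4 = 51
σ = (0, 2, 1): 23 + 27 + (-8) = 42
σ = (1, 0, 2): 10 + 22 + 4 = 36
σ = (1, 2, 0): 10 + 27 + 1 = 38
σ = (2, 0, 1): 1 + 22 + (-8) = 15
σ = (2, 1, 0): 1 + 24 + 1 = 26
Optimal value attained by: σ = (2, 0, 1).
Answer: det⊕(M) = 15; verdict: NONSINGULAR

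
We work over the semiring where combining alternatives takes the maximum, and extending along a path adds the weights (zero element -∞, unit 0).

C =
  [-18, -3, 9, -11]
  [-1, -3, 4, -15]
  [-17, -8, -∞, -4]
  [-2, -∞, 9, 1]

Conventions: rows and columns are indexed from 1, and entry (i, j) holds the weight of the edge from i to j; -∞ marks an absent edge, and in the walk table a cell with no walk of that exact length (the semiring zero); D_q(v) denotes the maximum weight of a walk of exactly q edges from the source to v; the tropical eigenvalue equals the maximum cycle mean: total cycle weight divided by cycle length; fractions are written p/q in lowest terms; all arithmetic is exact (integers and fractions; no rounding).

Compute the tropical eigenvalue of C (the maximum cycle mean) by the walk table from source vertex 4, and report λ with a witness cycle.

q=0: [-∞, -∞, -∞, 0]
q=1: [-2, -∞, 9, 1]
q=2: [-1, 1, 10, 5]
q=3: [3, 2, 14, 6]
q=4: [4, 6, 15, 10]
Optimal cycle mean attained by: cycle 3->4->3, total (-4) + 9, length 2.
Answer: λ = 5/2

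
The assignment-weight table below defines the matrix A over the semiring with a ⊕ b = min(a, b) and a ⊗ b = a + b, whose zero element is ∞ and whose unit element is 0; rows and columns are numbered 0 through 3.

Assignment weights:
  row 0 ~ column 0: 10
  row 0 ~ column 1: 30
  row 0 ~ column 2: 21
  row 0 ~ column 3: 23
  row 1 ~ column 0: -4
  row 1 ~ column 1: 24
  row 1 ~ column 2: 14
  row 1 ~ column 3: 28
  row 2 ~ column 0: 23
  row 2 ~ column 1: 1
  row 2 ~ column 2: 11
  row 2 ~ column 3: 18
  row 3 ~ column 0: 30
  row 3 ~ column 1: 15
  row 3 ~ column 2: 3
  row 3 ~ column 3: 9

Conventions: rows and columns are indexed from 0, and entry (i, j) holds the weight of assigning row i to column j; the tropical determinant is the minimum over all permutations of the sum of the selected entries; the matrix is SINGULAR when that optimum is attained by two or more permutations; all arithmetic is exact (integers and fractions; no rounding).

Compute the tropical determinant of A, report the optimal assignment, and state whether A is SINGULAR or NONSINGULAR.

σ = (0, 1, 2, 3): 10 + 24 + 11 + 9 = 54
σ = (0, 1, 3, 2): 10 + 24 + 18 + 3 = 55
σ = (0, 2, 1, 3): 10 + 14 + 1 + 9 = 34
σ = (0, 2, 3, 1): 10 + 14 + 18 + 15 = 57
σ = (0, 3, 1, 2): 10 + 28 + 1 + 3 = 42
σ = (0, 3, 2, 1): 10 + 28 + 11 + 15 = 64
σ = (1, 0, 2, 3): 30 + (-4) + 11 + 9 = 46
σ = (1, 0, 3, 2): 30 + (-4) + 18 + 3 = 47
σ = (1, 2, 0, 3): 30 + 14 + 23 + 9 = 76
σ = (1, 2, 3, 0): 30 + 14 + 18 + 30 = 92
σ = (1, 3, 0, 2): 30 + 28 + 23 + 3 = 84
σ = (1, 3, 2, 0): 30 + 28 + 11 + 30 = 99
σ = (2, 0, 1, 3): 21 + (-4) + 1 + 9 = 27
σ = (2, 0, 3, 1): 21 + (-4) + 18 + 15 = 50
σ = (2, 1, 0, 3): 21 + 24 + 23 + 9 = 77
σ = (2, 1, 3, 0): 21 + 24 + 18 + 30 = 93
σ = (2, 3, 0, 1): 21 + 28 + 23 + 15 = 87
σ = (2, 3, 1, 0): 21 + 28 + 1 + 30 = 80
σ = (3, 0, 1, 2): 23 + (-4) + 1 + 3 = 23
σ = (3, 0, 2, 1): 23 + (-4) + 11 + 15 = 45
σ = (3, 1, 0, 2): 23 + 24 + 23 + 3 = 73
σ = (3, 1, 2, 0): 23 + 24 + 11 + 30 = 88
σ = (3, 2, 0, 1): 23 + 14 + 23 + 15 = 75
σ = (3, 2, 1, 0): 23 + 14 + 1 + 30 = 68
Optimal value attained by: σ = (3, 0, 1, 2).
Answer: det⊕(A) = 23; verdict: NONSINGULAR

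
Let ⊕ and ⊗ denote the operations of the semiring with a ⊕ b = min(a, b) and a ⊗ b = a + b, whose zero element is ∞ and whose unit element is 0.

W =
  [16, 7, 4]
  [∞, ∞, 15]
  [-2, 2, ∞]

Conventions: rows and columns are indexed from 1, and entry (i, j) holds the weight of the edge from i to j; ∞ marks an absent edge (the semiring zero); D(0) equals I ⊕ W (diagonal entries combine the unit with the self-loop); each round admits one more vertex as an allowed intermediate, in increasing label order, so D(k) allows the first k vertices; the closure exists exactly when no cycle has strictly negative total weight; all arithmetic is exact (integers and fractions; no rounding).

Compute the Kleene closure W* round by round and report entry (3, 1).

D(0):
  [0, 7, 4]
  [∞, 0, 15]
  [-2, 2, 0]
D(1):
  [0, 7, 4]
  [∞, 0, 15]
  [-2, 2, 0]
D(2):
  [0, 7, 4]
  [∞, 0, 15]
  [-2, 2, 0]
D(3):
  [0, 6, 4]
  [13, 0, 15]
  [-2, 2, 0]
Answer: W*[3][1] = -2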